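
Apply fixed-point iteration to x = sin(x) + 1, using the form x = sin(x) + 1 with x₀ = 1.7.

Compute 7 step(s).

Equation: x = sin(x) + 1
Fixed-point form: x = sin(x) + 1
x₀ = 1.7

x_1 = g(1.700000) = 1.991665
x_2 = g(1.991665) = 1.912734
x_3 = g(1.912734) = 1.942107
x_4 = g(1.942107) = 1.931853
x_5 = g(1.931853) = 1.935524
x_6 = g(1.935524) = 1.934221
x_7 = g(1.934221) = 1.934685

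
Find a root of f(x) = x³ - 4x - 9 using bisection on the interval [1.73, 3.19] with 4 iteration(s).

f(x) = x³ - 4x - 9
Initial interval: [1.73, 3.19]

Iteration 1:
  c_1 = (1.730000 + 3.190000)/2 = 2.460000
  f(c_1) = f(2.460000) = -3.953064
  f(a) × f(c) ≥ 0, new interval: [2.460000, 3.190000]
Iteration 2:
  c_2 = (2.460000 + 3.190000)/2 = 2.825000
  f(c_2) = f(2.825000) = 2.245266
  f(a) × f(c) < 0, new interval: [2.460000, 2.825000]
Iteration 3:
  c_3 = (2.460000 + 2.825000)/2 = 2.642500
  f(c_3) = f(2.642500) = -1.117934
  f(a) × f(c) ≥ 0, new interval: [2.642500, 2.825000]
Iteration 4:
  c_4 = (2.642500 + 2.825000)/2 = 2.733750
  f(c_4) = f(2.733750) = 0.495377
  f(a) × f(c) < 0, new interval: [2.642500, 2.733750]

After 4 iteration(s), the approximation is c_4 = 2.733750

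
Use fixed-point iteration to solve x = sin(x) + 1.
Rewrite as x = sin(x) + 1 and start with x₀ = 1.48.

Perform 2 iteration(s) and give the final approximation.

Equation: x = sin(x) + 1
Fixed-point form: x = sin(x) + 1
x₀ = 1.48

x_1 = g(1.480000) = 1.995881
x_2 = g(1.995881) = 1.911004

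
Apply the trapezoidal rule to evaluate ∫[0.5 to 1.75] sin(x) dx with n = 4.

f(x) = sin(x)
a = 0.5, b = 1.75, n = 4
h = (b - a)/n = 0.312500

Trapezoidal rule: (h/2)[f(x₀) + 2f(x₁) + 2f(x₂) + ... + f(xₙ)]

x_0 = 0.5000, f(x_0) = 0.479426, coefficient = 1
x_1 = 0.8125, f(x_1) = 0.726009, coefficient = 2
x_2 = 1.1250, f(x_2) = 0.902268, coefficient = 2
x_3 = 1.4375, f(x_3) = 0.991129, coefficient = 2
x_4 = 1.7500, f(x_4) = 0.983986, coefficient = 1

I ≈ (0.312500/2) × 6.702222 = 1.047222
Exact value: 1.055829
Error: 0.008606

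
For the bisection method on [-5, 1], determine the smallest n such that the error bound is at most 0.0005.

We need (b-a)/2^n ≤ 0.0005
(1 - (-5))/2^n ≤ 0.0005
6/2^n ≤ 0.0005
2^n ≥ 12000
n ≥ log₂(12000) = 13.55
n ≥ 14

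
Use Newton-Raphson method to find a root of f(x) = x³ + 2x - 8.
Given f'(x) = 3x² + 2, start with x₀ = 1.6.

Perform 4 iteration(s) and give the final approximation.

f(x) = x³ + 2x - 8
f'(x) = 3x² + 2
x₀ = 1.6

Newton-Raphson formula: x_{n+1} = x_n - f(x_n)/f'(x_n)

Iteration 1:
  f(1.600000) = -0.704000
  f'(1.600000) = 9.680000
  x_1 = 1.600000 - (-0.704000)/9.680000 = 1.672727
Iteration 2:
  f(1.672727) = 0.025773
  f'(1.672727) = 10.394050
  x_2 = 1.672727 - 0.025773/10.394050 = 1.670248
Iteration 3:
  f(1.670248) = 0.000031
  f'(1.670248) = 10.369182
  x_3 = 1.670248 - 0.000031/10.369182 = 1.670245
Iteration 4:
  f(1.670245) = 0.000000
  f'(1.670245) = 10.369152
  x_4 = 1.670245 - 0.000000/10.369152 = 1.670245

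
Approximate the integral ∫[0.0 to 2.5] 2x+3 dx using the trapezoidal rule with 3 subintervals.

f(x) = 2x+3
a = 0.0, b = 2.5, n = 3
h = (b - a)/n = 0.833333

Trapezoidal rule: (h/2)[f(x₀) + 2f(x₁) + 2f(x₂) + ... + f(xₙ)]

x_0 = 0.0000, f(x_0) = 3.000000, coefficient = 1
x_1 = 0.8333, f(x_1) = 4.666667, coefficient = 2
x_2 = 1.6667, f(x_2) = 6.333333, coefficient = 2
x_3 = 2.5000, f(x_3) = 8.000000, coefficient = 1

I ≈ (0.833333/2) × 33.000000 = 13.750000
Exact value: 13.750000
Error: 0.000000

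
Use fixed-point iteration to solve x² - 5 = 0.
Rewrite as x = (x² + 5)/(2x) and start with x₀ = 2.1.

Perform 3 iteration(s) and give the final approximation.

Equation: x² - 5 = 0
Fixed-point form: x = (x² + 5)/(2x)
x₀ = 2.1

x_1 = g(2.100000) = 2.240476
x_2 = g(2.240476) = 2.236072
x_3 = g(2.236072) = 2.236068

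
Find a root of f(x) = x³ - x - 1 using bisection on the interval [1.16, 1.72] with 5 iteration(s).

f(x) = x³ - x - 1
Initial interval: [1.16, 1.72]

Iteration 1:
  c_1 = (1.160000 + 1.720000)/2 = 1.440000
  f(c_1) = f(1.440000) = 0.545984
  f(a) × f(c) < 0, new interval: [1.160000, 1.440000]
Iteration 2:
  c_2 = (1.160000 + 1.440000)/2 = 1.300000
  f(c_2) = f(1.300000) = -0.103000
  f(a) × f(c) ≥ 0, new interval: [1.300000, 1.440000]
Iteration 3:
  c_3 = (1.300000 + 1.440000)/2 = 1.370000
  f(c_3) = f(1.370000) = 0.201353
  f(a) × f(c) < 0, new interval: [1.300000, 1.370000]
Iteration 4:
  c_4 = (1.300000 + 1.370000)/2 = 1.335000
  f(c_4) = f(1.335000) = 0.044270
  f(a) × f(c) < 0, new interval: [1.300000, 1.335000]
Iteration 5:
  c_5 = (1.300000 + 1.335000)/2 = 1.317500
  f(c_5) = f(1.317500) = -0.030575
  f(a) × f(c) ≥ 0, new interval: [1.317500, 1.335000]

After 5 iteration(s), the approximation is c_5 = 1.317500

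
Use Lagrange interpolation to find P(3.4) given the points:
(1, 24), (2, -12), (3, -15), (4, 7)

Lagrange interpolation formula:
P(x) = Σ yᵢ × Lᵢ(x)
where Lᵢ(x) = Π_{j≠i} (x - xⱼ)/(xᵢ - xⱼ)

L_0(3.4) = (3.4 - 2)/(1 - 2) × (3.4 - 3)/(1 - 3) × (3.4 - 4)/(1 - 4) = 0.056000
L_1(3.4) = (3.4 - 1)/(2 - 1) × (3.4 - 3)/(2 - 3) × (3.4 - 4)/(2 - 4) = -0.288000
L_2(3.4) = (3.4 - 1)/(3 - 1) × (3.4 - 2)/(3 - 2) × (3.4 - 4)/(3 - 4) = 1.008000
L_3(3.4) = (3.4 - 1)/(4 - 1) × (3.4 - 2)/(4 - 2) × (3.4 - 3)/(4 - 3) = 0.224000

P(3.4) = 24×L_0(3.4) + (-12)×L_1(3.4) + (-15)×L_2(3.4) + 7×L_3(3.4)
P(3.4) = -8.752000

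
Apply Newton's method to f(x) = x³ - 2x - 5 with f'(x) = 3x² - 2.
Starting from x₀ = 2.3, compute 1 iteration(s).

f(x) = x³ - 2x - 5
f'(x) = 3x² - 2
x₀ = 2.3

Newton-Raphson formula: x_{n+1} = x_n - f(x_n)/f'(x_n)

Iteration 1:
  f(2.300000) = 2.567000
  f'(2.300000) = 13.870000
  x_1 = 2.300000 - 2.567000/13.870000 = 2.114924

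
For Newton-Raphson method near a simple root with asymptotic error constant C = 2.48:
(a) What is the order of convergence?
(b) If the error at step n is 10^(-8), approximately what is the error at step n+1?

(a) Newton-Raphson has quadratic (order 2) convergence near simple roots.
    This means |e_{n+1}| ≈ C|e_n|².

(b) With |e_n| = 10^(-8) and C = 2.48:
    |e_{n+1}| ≈ 2.48 × (10^(-8))² = 2.48 × 10^(-16)

(a) 2 (quadratic); (b) |e_{n+1}| ≈ 2.480e-16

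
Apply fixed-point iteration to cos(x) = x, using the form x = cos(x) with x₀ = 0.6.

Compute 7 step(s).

Equation: cos(x) = x
Fixed-point form: x = cos(x)
x₀ = 0.6

x_1 = g(0.600000) = 0.825336
x_2 = g(0.825336) = 0.678310
x_3 = g(0.678310) = 0.778634
x_4 = g(0.778634) = 0.711874
x_5 = g(0.711874) = 0.757139
x_6 = g(0.757139) = 0.726804
x_7 = g(0.726804) = 0.747302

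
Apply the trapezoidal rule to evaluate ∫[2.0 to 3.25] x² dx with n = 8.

f(x) = x²
a = 2.0, b = 3.25, n = 8
h = (b - a)/n = 0.156250

Trapezoidal rule: (h/2)[f(x₀) + 2f(x₁) + 2f(x₂) + ... + f(xₙ)]

x_0 = 2.0000, f(x_0) = 4.000000, coefficient = 1
x_1 = 2.1562, f(x_1) = 4.649414, coefficient = 2
x_2 = 2.3125, f(x_2) = 5.347656, coefficient = 2
x_3 = 2.4688, f(x_3) = 6.094727, coefficient = 2
x_4 = 2.6250, f(x_4) = 6.890625, coefficient = 2
x_5 = 2.7812, f(x_5) = 7.735352, coefficient = 2
x_6 = 2.9375, f(x_6) = 8.628906, coefficient = 2
x_7 = 3.0938, f(x_7) = 9.571289, coefficient = 2
x_8 = 3.2500, f(x_8) = 10.562500, coefficient = 1

I ≈ (0.156250/2) × 112.398438 = 8.781128
Exact value: 8.776042
Error: 0.005086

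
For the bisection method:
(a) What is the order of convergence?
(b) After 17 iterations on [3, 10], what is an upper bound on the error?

(a) Bisection has linear (order 1) convergence; the error is halved each step.

(b) Error bound = (b-a)/2^n = (10 - 3)/2^{17}
    = 7/2^{17}

(a) 1 (linear); (b) error ≤ 5.34e-05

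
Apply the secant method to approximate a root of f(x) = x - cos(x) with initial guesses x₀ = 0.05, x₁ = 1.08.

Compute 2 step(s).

f(x) = x - cos(x)
x₀ = 0.05, x₁ = 1.08

Secant formula: x_{n+1} = x_n - f(x_n)(x_n - x_{n-1})/(f(x_n) - f(x_{n-1}))

Iteration 1:
  f(0.050000) = -0.948750
  f(1.080000) = 0.608672
  x_2 = 1.080000 - 0.608672×(1.080000 - 0.050000)/(0.608672 - (-0.948750))
       = 0.677455
Iteration 2:
  f(1.080000) = 0.608672
  f(0.677455) = -0.101715
  x_3 = 0.677455 - (-0.101715)×(0.677455 - 1.080000)/(-0.101715 - 0.608672)
       = 0.735093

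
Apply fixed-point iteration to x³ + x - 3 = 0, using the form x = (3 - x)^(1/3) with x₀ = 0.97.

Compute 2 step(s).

Equation: x³ + x - 3 = 0
Fixed-point form: x = (3 - x)^(1/3)
x₀ = 0.97

x_1 = g(0.970000) = 1.266189
x_2 = g(1.266189) = 1.201344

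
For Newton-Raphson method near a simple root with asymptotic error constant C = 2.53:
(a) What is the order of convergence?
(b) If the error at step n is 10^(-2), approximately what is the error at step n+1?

(a) Newton-Raphson has quadratic (order 2) convergence near simple roots.
    This means |e_{n+1}| ≈ C|e_n|².

(b) With |e_n| = 10^(-2) and C = 2.53:
    |e_{n+1}| ≈ 2.53 × (10^(-2))² = 2.53 × 10^(-4)

(a) 2 (quadratic); (b) |e_{n+1}| ≈ 2.530e-04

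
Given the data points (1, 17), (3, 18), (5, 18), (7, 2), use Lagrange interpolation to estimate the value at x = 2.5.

Lagrange interpolation formula:
P(x) = Σ yᵢ × Lᵢ(x)
where Lᵢ(x) = Π_{j≠i} (x - xⱼ)/(xᵢ - xⱼ)

L_0(2.5) = (2.5 - 3)/(1 - 3) × (2.5 - 5)/(1 - 5) × (2.5 - 7)/(1 - 7) = 0.117188
L_1(2.5) = (2.5 - 1)/(3 - 1) × (2.5 - 5)/(3 - 5) × (2.5 - 7)/(3 - 7) = 1.054688
L_2(2.5) = (2.5 - 1)/(5 - 1) × (2.5 - 3)/(5 - 3) × (2.5 - 7)/(5 - 7) = -0.210938
L_3(2.5) = (2.5 - 1)/(7 - 1) × (2.5 - 3)/(7 - 3) × (2.5 - 5)/(7 - 5) = 0.039062

P(2.5) = 17×L_0(2.5) + 18×L_1(2.5) + 18×L_2(2.5) + 2×L_3(2.5)
P(2.5) = 17.257812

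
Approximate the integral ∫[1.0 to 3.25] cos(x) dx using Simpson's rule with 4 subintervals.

f(x) = cos(x)
a = 1.0, b = 3.25, n = 4
h = (b - a)/n = 0.562500

Simpson's rule: (h/3)[f(x₀) + 4f(x₁) + 2f(x₂) + ... + f(xₙ)]

x_0 = 1.0000, f(x_0) = 0.540302, coefficient = 1
x_1 = 1.5625, f(x_1) = 0.008296, coefficient = 4
x_2 = 2.1250, f(x_2) = -0.526266, coefficient = 2
x_3 = 2.6875, f(x_3) = -0.898659, coefficient = 4
x_4 = 3.2500, f(x_4) = -0.994130, coefficient = 1

I ≈ (0.562500/3) × -5.067813 = -0.950215
Exact value: -0.949666
Error: 0.000549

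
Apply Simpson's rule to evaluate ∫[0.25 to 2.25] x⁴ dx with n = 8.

f(x) = x⁴
a = 0.25, b = 2.25, n = 8
h = (b - a)/n = 0.250000

Simpson's rule: (h/3)[f(x₀) + 4f(x₁) + 2f(x₂) + ... + f(xₙ)]

x_0 = 0.2500, f(x_0) = 0.003906, coefficient = 1
x_1 = 0.5000, f(x_1) = 0.062500, coefficient = 4
x_2 = 0.7500, f(x_2) = 0.316406, coefficient = 2
x_3 = 1.0000, f(x_3) = 1.000000, coefficient = 4
x_4 = 1.2500, f(x_4) = 2.441406, coefficient = 2
x_5 = 1.5000, f(x_5) = 5.062500, coefficient = 4
x_6 = 1.7500, f(x_6) = 9.378906, coefficient = 2
x_7 = 2.0000, f(x_7) = 16.000000, coefficient = 4
x_8 = 2.2500, f(x_8) = 25.628906, coefficient = 1

I ≈ (0.250000/3) × 138.406250 = 11.533854
Exact value: 11.532812
Error: 0.001042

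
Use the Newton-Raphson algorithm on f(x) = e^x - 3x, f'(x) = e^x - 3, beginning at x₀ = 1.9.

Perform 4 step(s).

f(x) = e^x - 3x
f'(x) = e^x - 3
x₀ = 1.9

Newton-Raphson formula: x_{n+1} = x_n - f(x_n)/f'(x_n)

Iteration 1:
  f(1.900000) = 0.985894
  f'(1.900000) = 3.685894
  x_1 = 1.900000 - 0.985894/3.685894 = 1.632522
Iteration 2:
  f(1.632522) = 0.219198
  f'(1.632522) = 2.116765
  x_2 = 1.632522 - 0.219198/2.116765 = 1.528969
Iteration 3:
  f(1.528969) = 0.026511
  f'(1.528969) = 1.613419
  x_3 = 1.528969 - 0.026511/1.613419 = 1.512537
Iteration 4:
  f(1.512537) = 0.000619
  f'(1.512537) = 1.538232
  x_4 = 1.512537 - 0.000619/1.538232 = 1.512135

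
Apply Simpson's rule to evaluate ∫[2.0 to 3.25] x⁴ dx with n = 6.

f(x) = x⁴
a = 2.0, b = 3.25, n = 6
h = (b - a)/n = 0.208333

Simpson's rule: (h/3)[f(x₀) + 4f(x₁) + 2f(x₂) + ... + f(xₙ)]

x_0 = 2.0000, f(x_0) = 16.000000, coefficient = 1
x_1 = 2.2083, f(x_1) = 23.782555, coefficient = 4
x_2 = 2.4167, f(x_2) = 34.108845, coefficient = 2
x_3 = 2.6250, f(x_3) = 47.480713, coefficient = 4
x_4 = 2.8333, f(x_4) = 64.445216, coefficient = 2
x_5 = 3.0417, f(x_5) = 85.594621, coefficient = 4
x_6 = 3.2500, f(x_6) = 111.566406, coefficient = 1

I ≈ (0.208333/3) × 952.106084 = 66.118478
Exact value: 66.118164
Error: 0.000314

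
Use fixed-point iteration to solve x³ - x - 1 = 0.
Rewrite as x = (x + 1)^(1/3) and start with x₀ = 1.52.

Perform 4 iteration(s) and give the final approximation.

Equation: x³ - x - 1 = 0
Fixed-point form: x = (x + 1)^(1/3)
x₀ = 1.52

x_1 = g(1.520000) = 1.360818
x_2 = g(1.360818) = 1.331540
x_3 = g(1.331540) = 1.326013
x_4 = g(1.326013) = 1.324964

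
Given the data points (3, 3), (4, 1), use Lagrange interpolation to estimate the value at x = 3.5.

Lagrange interpolation formula:
P(x) = Σ yᵢ × Lᵢ(x)
where Lᵢ(x) = Π_{j≠i} (x - xⱼ)/(xᵢ - xⱼ)

L_0(3.5) = (3.5 - 4)/(3 - 4) = 0.500000
L_1(3.5) = (3.5 - 3)/(4 - 3) = 0.500000

P(3.5) = 3×L_0(3.5) + 1×L_1(3.5)
P(3.5) = 2.000000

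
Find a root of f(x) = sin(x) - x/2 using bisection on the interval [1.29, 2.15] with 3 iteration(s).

f(x) = sin(x) - x/2
Initial interval: [1.29, 2.15]

Iteration 1:
  c_1 = (1.290000 + 2.150000)/2 = 1.720000
  f(c_1) = f(1.720000) = 0.128890
  f(a) × f(c) ≥ 0, new interval: [1.720000, 2.150000]
Iteration 2:
  c_2 = (1.720000 + 2.150000)/2 = 1.935000
  f(c_2) = f(1.935000) = -0.033092
  f(a) × f(c) < 0, new interval: [1.720000, 1.935000]
Iteration 3:
  c_3 = (1.720000 + 1.935000)/2 = 1.827500
  f(c_3) = f(1.827500) = 0.053482
  f(a) × f(c) ≥ 0, new interval: [1.827500, 1.935000]

After 3 iteration(s), the approximation is c_3 = 1.827500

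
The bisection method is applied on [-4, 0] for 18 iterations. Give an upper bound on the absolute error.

Bisection error bound: |error| ≤ (b-a)/2^n
|error| ≤ (0 - (-4))/2^18 = 4/2^18
|error| ≤ 0.0000152588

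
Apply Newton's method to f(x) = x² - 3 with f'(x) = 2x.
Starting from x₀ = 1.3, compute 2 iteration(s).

f(x) = x² - 3
f'(x) = 2x
x₀ = 1.3

Newton-Raphson formula: x_{n+1} = x_n - f(x_n)/f'(x_n)

Iteration 1:
  f(1.300000) = -1.310000
  f'(1.300000) = 2.600000
  x_1 = 1.300000 - (-1.310000)/2.600000 = 1.803846
Iteration 2:
  f(1.803846) = 0.253861
  f'(1.803846) = 3.607692
  x_2 = 1.803846 - 0.253861/3.607692 = 1.733480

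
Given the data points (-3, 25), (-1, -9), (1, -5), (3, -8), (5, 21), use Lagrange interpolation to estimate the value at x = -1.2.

Lagrange interpolation formula:
P(x) = Σ yᵢ × Lᵢ(x)
where Lᵢ(x) = Π_{j≠i} (x - xⱼ)/(xᵢ - xⱼ)

L_0(-1.2) = (-1.2 - (-1))/(-3 - (-1)) × (-1.2 - 1)/(-3 - 1) × (-1.2 - 3)/(-3 - 3) × (-1.2 - 5)/(-3 - 5) = 0.029837
L_1(-1.2) = (-1.2 - (-3))/(-1 - (-3)) × (-1.2 - 1)/(-1 - 1) × (-1.2 - 3)/(-1 - 3) × (-1.2 - 5)/(-1 - 5) = 1.074150
L_2(-1.2) = (-1.2 - (-3))/(1 - (-3)) × (-1.2 - (-1))/(1 - (-1)) × (-1.2 - 3)/(1 - 3) × (-1.2 - 5)/(1 - 5) = -0.146475
L_3(-1.2) = (-1.2 - (-3))/(3 - (-3)) × (-1.2 - (-1))/(3 - (-1)) × (-1.2 - 1)/(3 - 1) × (-1.2 - 5)/(3 - 5) = 0.051150
L_4(-1.2) = (-1.2 - (-3))/(5 - (-3)) × (-1.2 - (-1))/(5 - (-1)) × (-1.2 - 1)/(5 - 1) × (-1.2 - 3)/(5 - 3) = -0.008662

P(-1.2) = 25×L_0(-1.2) + (-9)×L_1(-1.2) + (-5)×L_2(-1.2) + (-8)×L_3(-1.2) + 21×L_4(-1.2)
P(-1.2) = -8.780150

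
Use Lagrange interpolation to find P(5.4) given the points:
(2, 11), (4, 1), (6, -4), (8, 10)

Lagrange interpolation formula:
P(x) = Σ yᵢ × Lᵢ(x)
where Lᵢ(x) = Π_{j≠i} (x - xⱼ)/(xᵢ - xⱼ)

L_0(5.4) = (5.4 - 4)/(2 - 4) × (5.4 - 6)/(2 - 6) × (5.4 - 8)/(2 - 8) = -0.045500
L_1(5.4) = (5.4 - 2)/(4 - 2) × (5.4 - 6)/(4 - 6) × (5.4 - 8)/(4 - 8) = 0.331500
L_2(5.4) = (5.4 - 2)/(6 - 2) × (5.4 - 4)/(6 - 4) × (5.4 - 8)/(6 - 8) = 0.773500
L_3(5.4) = (5.4 - 2)/(8 - 2) × (5.4 - 4)/(8 - 4) × (5.4 - 6)/(8 - 6) = -0.059500

P(5.4) = 11×L_0(5.4) + 1×L_1(5.4) + (-4)×L_2(5.4) + 10×L_3(5.4)
P(5.4) = -3.858000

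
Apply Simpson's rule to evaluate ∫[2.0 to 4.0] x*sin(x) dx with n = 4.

f(x) = x*sin(x)
a = 2.0, b = 4.0, n = 4
h = (b - a)/n = 0.500000

Simpson's rule: (h/3)[f(x₀) + 4f(x₁) + 2f(x₂) + ... + f(xₙ)]

x_0 = 2.0000, f(x_0) = 1.818595, coefficient = 1
x_1 = 2.5000, f(x_1) = 1.496180, coefficient = 4
x_2 = 3.0000, f(x_2) = 0.423360, coefficient = 2
x_3 = 3.5000, f(x_3) = -1.227741, coefficient = 4
x_4 = 4.0000, f(x_4) = -3.027210, coefficient = 1

I ≈ (0.500000/3) × 0.711861 = 0.118644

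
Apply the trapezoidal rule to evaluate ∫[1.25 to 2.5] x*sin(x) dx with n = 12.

f(x) = x*sin(x)
a = 1.25, b = 2.5, n = 12
h = (b - a)/n = 0.104167

Trapezoidal rule: (h/2)[f(x₀) + 2f(x₁) + 2f(x₂) + ... + f(xₙ)]

x_0 = 1.2500, f(x_0) = 1.186231, coefficient = 1
x_1 = 1.3542, f(x_1) = 1.322516, coefficient = 2
x_2 = 1.4583, f(x_2) = 1.449121, coefficient = 2
x_3 = 1.5625, f(x_3) = 1.562446, coefficient = 2
x_4 = 1.6667, f(x_4) = 1.659013, coefficient = 2
x_5 = 1.7708, f(x_5) = 1.735522, coefficient = 2
x_6 = 1.8750, f(x_6) = 1.788911, coefficient = 2
x_7 = 1.9792, f(x_7) = 1.816418, coefficient = 2
x_8 = 2.0833, f(x_8) = 1.815632, coefficient = 2
x_9 = 2.1875, f(x_9) = 1.784539, coefficient = 2
x_10 = 2.2917, f(x_10) = 1.721572, coefficient = 2
x_11 = 2.3958, f(x_11) = 1.625644, coefficient = 2
x_12 = 2.5000, f(x_12) = 1.496180, coefficient = 1

I ≈ (0.104167/2) × 39.245080 = 2.044015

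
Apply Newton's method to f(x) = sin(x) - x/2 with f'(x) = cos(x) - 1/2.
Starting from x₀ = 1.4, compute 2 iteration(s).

f(x) = sin(x) - x/2
f'(x) = cos(x) - 1/2
x₀ = 1.4

Newton-Raphson formula: x_{n+1} = x_n - f(x_n)/f'(x_n)

Iteration 1:
  f(1.400000) = 0.285450
  f'(1.400000) = -0.330033
  x_1 = 1.400000 - 0.285450/(-0.330033) = 2.264913
Iteration 2:
  f(2.264913) = -0.363838
  f'(2.264913) = -1.139707
  x_2 = 2.264913 - (-0.363838)/(-1.139707) = 1.945675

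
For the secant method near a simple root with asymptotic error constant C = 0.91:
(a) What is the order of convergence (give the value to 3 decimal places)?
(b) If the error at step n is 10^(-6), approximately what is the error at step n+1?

(a) Secant method has superlinear convergence with order φ = (1+√5)/2 ≈ 1.618.
    This means |e_{n+1}| ≈ C|e_n|^1.618.

(b) With |e_n| = 10^(-6) and C = 0.91:
    |e_{n+1}| ≈ 0.91 × (10^(-6))^1.618 = 0.91 × 10^(-9.71)

(a) ≈ 1.618 (golden ratio); (b) |e_{n+1}| ≈ 1.782e-10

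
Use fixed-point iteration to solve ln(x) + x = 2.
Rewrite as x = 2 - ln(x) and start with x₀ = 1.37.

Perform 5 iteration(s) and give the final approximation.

Equation: ln(x) + x = 2
Fixed-point form: x = 2 - ln(x)
x₀ = 1.37

x_1 = g(1.370000) = 1.685189
x_2 = g(1.685189) = 1.478122
x_3 = g(1.478122) = 1.609228
x_4 = g(1.609228) = 1.524246
x_5 = g(1.524246) = 1.578500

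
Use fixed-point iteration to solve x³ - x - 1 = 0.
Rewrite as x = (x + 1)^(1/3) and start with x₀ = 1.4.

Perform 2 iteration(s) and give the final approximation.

Equation: x³ - x - 1 = 0
Fixed-point form: x = (x + 1)^(1/3)
x₀ = 1.4

x_1 = g(1.400000) = 1.338866
x_2 = g(1.338866) = 1.327400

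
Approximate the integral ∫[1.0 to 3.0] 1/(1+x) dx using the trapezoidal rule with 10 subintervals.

f(x) = 1/(1+x)
a = 1.0, b = 3.0, n = 10
h = (b - a)/n = 0.200000

Trapezoidal rule: (h/2)[f(x₀) + 2f(x₁) + 2f(x₂) + ... + f(xₙ)]

x_0 = 1.0000, f(x_0) = 0.500000, coefficient = 1
x_1 = 1.2000, f(x_1) = 0.454545, coefficient = 2
x_2 = 1.4000, f(x_2) = 0.416667, coefficient = 2
x_3 = 1.6000, f(x_3) = 0.384615, coefficient = 2
x_4 = 1.8000, f(x_4) = 0.357143, coefficient = 2
x_5 = 2.0000, f(x_5) = 0.333333, coefficient = 2
x_6 = 2.2000, f(x_6) = 0.312500, coefficient = 2
x_7 = 2.4000, f(x_7) = 0.294118, coefficient = 2
x_8 = 2.6000, f(x_8) = 0.277778, coefficient = 2
x_9 = 2.8000, f(x_9) = 0.263158, coefficient = 2
x_10 = 3.0000, f(x_10) = 0.250000, coefficient = 1

I ≈ (0.200000/2) × 6.937714 = 0.693771
Exact value: 0.693147
Error: 0.000624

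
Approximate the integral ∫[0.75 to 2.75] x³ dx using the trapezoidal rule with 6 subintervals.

f(x) = x³
a = 0.75, b = 2.75, n = 6
h = (b - a)/n = 0.333333

Trapezoidal rule: (h/2)[f(x₀) + 2f(x₁) + 2f(x₂) + ... + f(xₙ)]

x_0 = 0.7500, f(x_0) = 0.421875, coefficient = 1
x_1 = 1.0833, f(x_1) = 1.271412, coefficient = 2
x_2 = 1.4167, f(x_2) = 2.843171, coefficient = 2
x_3 = 1.7500, f(x_3) = 5.359375, coefficient = 2
x_4 = 2.0833, f(x_4) = 9.042245, coefficient = 2
x_5 = 2.4167, f(x_5) = 14.114005, coefficient = 2
x_6 = 2.7500, f(x_6) = 20.796875, coefficient = 1

I ≈ (0.333333/2) × 86.479167 = 14.413194
Exact value: 14.218750
Error: 0.194444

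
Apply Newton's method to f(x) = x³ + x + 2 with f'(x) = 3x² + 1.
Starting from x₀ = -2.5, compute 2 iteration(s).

f(x) = x³ + x + 2
f'(x) = 3x² + 1
x₀ = -2.5

Newton-Raphson formula: x_{n+1} = x_n - f(x_n)/f'(x_n)

Iteration 1:
  f(-2.500000) = -16.125000
  f'(-2.500000) = 19.750000
  x_1 = -2.500000 - (-16.125000)/19.750000 = -1.683544
Iteration 2:
  f(-1.683544) = -4.455250
  f'(-1.683544) = 9.502964
  x_2 = -1.683544 - (-4.455250)/9.502964 = -1.214717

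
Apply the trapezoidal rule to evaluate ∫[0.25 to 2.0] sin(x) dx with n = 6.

f(x) = sin(x)
a = 0.25, b = 2.0, n = 6
h = (b - a)/n = 0.291667

Trapezoidal rule: (h/2)[f(x₀) + 2f(x₁) + 2f(x₂) + ... + f(xₙ)]

x_0 = 0.2500, f(x_0) = 0.247404, coefficient = 1
x_1 = 0.5417, f(x_1) = 0.515565, coefficient = 2
x_2 = 0.8333, f(x_2) = 0.740177, coefficient = 2
x_3 = 1.1250, f(x_3) = 0.902268, coefficient = 2
x_4 = 1.4167, f(x_4) = 0.988146, coefficient = 2
x_5 = 1.7083, f(x_5) = 0.990557, coefficient = 2
x_6 = 2.0000, f(x_6) = 0.909297, coefficient = 1

I ≈ (0.291667/2) × 9.430124 = 1.375226
Exact value: 1.385059
Error: 0.009833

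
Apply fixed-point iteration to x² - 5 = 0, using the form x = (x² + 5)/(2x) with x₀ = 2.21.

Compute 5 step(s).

Equation: x² - 5 = 0
Fixed-point form: x = (x² + 5)/(2x)
x₀ = 2.21

x_1 = g(2.210000) = 2.236222
x_2 = g(2.236222) = 2.236068
x_3 = g(2.236068) = 2.236068
x_4 = g(2.236068) = 2.236068
x_5 = g(2.236068) = 2.236068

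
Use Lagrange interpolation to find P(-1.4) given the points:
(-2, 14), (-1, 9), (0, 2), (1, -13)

Lagrange interpolation formula:
P(x) = Σ yᵢ × Lᵢ(x)
where Lᵢ(x) = Π_{j≠i} (x - xⱼ)/(xᵢ - xⱼ)

L_0(-1.4) = (-1.4 - (-1))/(-2 - (-1)) × (-1.4 - 0)/(-2 - 0) × (-1.4 - 1)/(-2 - 1) = 0.224000
L_1(-1.4) = (-1.4 - (-2))/(-1 - (-2)) × (-1.4 - 0)/(-1 - 0) × (-1.4 - 1)/(-1 - 1) = 1.008000
L_2(-1.4) = (-1.4 - (-2))/(0 - (-2)) × (-1.4 - (-1))/(0 - (-1)) × (-1.4 - 1)/(0 - 1) = -0.288000
L_3(-1.4) = (-1.4 - (-2))/(1 - (-2)) × (-1.4 - (-1))/(1 - (-1)) × (-1.4 - 0)/(1 - 0) = 0.056000

P(-1.4) = 14×L_0(-1.4) + 9×L_1(-1.4) + 2×L_2(-1.4) + (-13)×L_3(-1.4)
P(-1.4) = 10.904000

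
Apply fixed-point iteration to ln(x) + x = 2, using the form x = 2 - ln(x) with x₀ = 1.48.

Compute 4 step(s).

Equation: ln(x) + x = 2
Fixed-point form: x = 2 - ln(x)
x₀ = 1.48

x_1 = g(1.480000) = 1.607958
x_2 = g(1.607958) = 1.525035
x_3 = g(1.525035) = 1.577983
x_4 = g(1.577983) = 1.543853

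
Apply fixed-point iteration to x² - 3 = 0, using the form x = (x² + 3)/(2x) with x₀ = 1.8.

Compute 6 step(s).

Equation: x² - 3 = 0
Fixed-point form: x = (x² + 3)/(2x)
x₀ = 1.8

x_1 = g(1.800000) = 1.733333
x_2 = g(1.733333) = 1.732051
x_3 = g(1.732051) = 1.732051
x_4 = g(1.732051) = 1.732051
x_5 = g(1.732051) = 1.732051
x_6 = g(1.732051) = 1.732051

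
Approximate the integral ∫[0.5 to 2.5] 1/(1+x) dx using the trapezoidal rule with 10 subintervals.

f(x) = 1/(1+x)
a = 0.5, b = 2.5, n = 10
h = (b - a)/n = 0.200000

Trapezoidal rule: (h/2)[f(x₀) + 2f(x₁) + 2f(x₂) + ... + f(xₙ)]

x_0 = 0.5000, f(x_0) = 0.666667, coefficient = 1
x_1 = 0.7000, f(x_1) = 0.588235, coefficient = 2
x_2 = 0.9000, f(x_2) = 0.526316, coefficient = 2
x_3 = 1.1000, f(x_3) = 0.476190, coefficient = 2
x_4 = 1.3000, f(x_4) = 0.434783, coefficient = 2
x_5 = 1.5000, f(x_5) = 0.400000, coefficient = 2
x_6 = 1.7000, f(x_6) = 0.370370, coefficient = 2
x_7 = 1.9000, f(x_7) = 0.344828, coefficient = 2
x_8 = 2.1000, f(x_8) = 0.322581, coefficient = 2
x_9 = 2.3000, f(x_9) = 0.303030, coefficient = 2
x_10 = 2.5000, f(x_10) = 0.285714, coefficient = 1

I ≈ (0.200000/2) × 8.485047 = 0.848505
Exact value: 0.847298
Error: 0.001207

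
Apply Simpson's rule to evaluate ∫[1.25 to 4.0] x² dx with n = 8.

f(x) = x²
a = 1.25, b = 4.0, n = 8
h = (b - a)/n = 0.343750

Simpson's rule: (h/3)[f(x₀) + 4f(x₁) + 2f(x₂) + ... + f(xₙ)]

x_0 = 1.2500, f(x_0) = 1.562500, coefficient = 1
x_1 = 1.5938, f(x_1) = 2.540039, coefficient = 4
x_2 = 1.9375, f(x_2) = 3.753906, coefficient = 2
x_3 = 2.2812, f(x_3) = 5.204102, coefficient = 4
x_4 = 2.6250, f(x_4) = 6.890625, coefficient = 2
x_5 = 2.9688, f(x_5) = 8.813477, coefficient = 4
x_6 = 3.3125, f(x_6) = 10.972656, coefficient = 2
x_7 = 3.6562, f(x_7) = 13.368164, coefficient = 4
x_8 = 4.0000, f(x_8) = 16.000000, coefficient = 1

I ≈ (0.343750/3) × 180.500000 = 20.682292
Exact value: 20.682292
Error: 0.000000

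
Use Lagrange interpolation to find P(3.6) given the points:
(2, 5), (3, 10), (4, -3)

Lagrange interpolation formula:
P(x) = Σ yᵢ × Lᵢ(x)
where Lᵢ(x) = Π_{j≠i} (x - xⱼ)/(xᵢ - xⱼ)

L_0(3.6) = (3.6 - 3)/(2 - 3) × (3.6 - 4)/(2 - 4) = -0.120000
L_1(3.6) = (3.6 - 2)/(3 - 2) × (3.6 - 4)/(3 - 4) = 0.640000
L_2(3.6) = (3.6 - 2)/(4 - 2) × (3.6 - 3)/(4 - 3) = 0.480000

P(3.6) = 5×L_0(3.6) + 10×L_1(3.6) + (-3)×L_2(3.6)
P(3.6) = 4.360000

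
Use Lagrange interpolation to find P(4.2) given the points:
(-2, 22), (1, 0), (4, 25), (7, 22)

Lagrange interpolation formula:
P(x) = Σ yᵢ × Lᵢ(x)
where Lᵢ(x) = Π_{j≠i} (x - xⱼ)/(xᵢ - xⱼ)

L_0(4.2) = (4.2 - 1)/(-2 - 1) × (4.2 - 4)/(-2 - 4) × (4.2 - 7)/(-2 - 7) = 0.011062
L_1(4.2) = (4.2 - (-2))/(1 - (-2)) × (4.2 - 4)/(1 - 4) × (4.2 - 7)/(1 - 7) = -0.064296
L_2(4.2) = (4.2 - (-2))/(4 - (-2)) × (4.2 - 1)/(4 - 1) × (4.2 - 7)/(4 - 7) = 1.028741
L_3(4.2) = (4.2 - (-2))/(7 - (-2)) × (4.2 - 1)/(7 - 1) × (4.2 - 4)/(7 - 4) = 0.024494

P(4.2) = 22×L_0(4.2) + 0×L_1(4.2) + 25×L_2(4.2) + 22×L_3(4.2)
P(4.2) = 26.500741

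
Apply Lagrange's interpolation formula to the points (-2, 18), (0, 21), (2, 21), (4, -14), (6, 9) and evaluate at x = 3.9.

Lagrange interpolation formula:
P(x) = Σ yᵢ × Lᵢ(x)
where Lᵢ(x) = Π_{j≠i} (x - xⱼ)/(xᵢ - xⱼ)

L_0(3.9) = (3.9 - 0)/(-2 - 0) × (3.9 - 2)/(-2 - 2) × (3.9 - 4)/(-2 - 4) × (3.9 - 6)/(-2 - 6) = 0.004052
L_1(3.9) = (3.9 - (-2))/(0 - (-2)) × (3.9 - 2)/(0 - 2) × (3.9 - 4)/(0 - 4) × (3.9 - 6)/(0 - 6) = -0.024522
L_2(3.9) = (3.9 - (-2))/(2 - (-2)) × (3.9 - 0)/(2 - 0) × (3.9 - 4)/(2 - 4) × (3.9 - 6)/(2 - 6) = 0.075502
L_3(3.9) = (3.9 - (-2))/(4 - (-2)) × (3.9 - 0)/(4 - 0) × (3.9 - 2)/(4 - 2) × (3.9 - 6)/(4 - 6) = 0.956353
L_4(3.9) = (3.9 - (-2))/(6 - (-2)) × (3.9 - 0)/(6 - 0) × (3.9 - 2)/(6 - 2) × (3.9 - 4)/(6 - 4) = -0.011385

P(3.9) = 18×L_0(3.9) + 21×L_1(3.9) + 21×L_2(3.9) + (-14)×L_3(3.9) + 9×L_4(3.9)
P(3.9) = -12.347895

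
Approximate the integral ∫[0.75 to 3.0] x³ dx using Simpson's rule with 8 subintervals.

f(x) = x³
a = 0.75, b = 3.0, n = 8
h = (b - a)/n = 0.281250

Simpson's rule: (h/3)[f(x₀) + 4f(x₁) + 2f(x₂) + ... + f(xₙ)]

x_0 = 0.7500, f(x_0) = 0.421875, coefficient = 1
x_1 = 1.0312, f(x_1) = 1.096710, coefficient = 4
x_2 = 1.3125, f(x_2) = 2.260986, coefficient = 2
x_3 = 1.5938, f(x_3) = 4.048187, coefficient = 4
x_4 = 1.8750, f(x_4) = 6.591797, coefficient = 2
x_5 = 2.1562, f(x_5) = 10.025299, coefficient = 4
x_6 = 2.4375, f(x_6) = 14.482178, coefficient = 2
x_7 = 2.7188, f(x_7) = 20.095917, coefficient = 4
x_8 = 3.0000, f(x_8) = 27.000000, coefficient = 1

I ≈ (0.281250/3) × 215.156250 = 20.170898
Exact value: 20.170898
Error: 0.000000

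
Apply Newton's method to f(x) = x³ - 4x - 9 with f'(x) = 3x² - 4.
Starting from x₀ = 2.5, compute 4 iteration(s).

f(x) = x³ - 4x - 9
f'(x) = 3x² - 4
x₀ = 2.5

Newton-Raphson formula: x_{n+1} = x_n - f(x_n)/f'(x_n)

Iteration 1:
  f(2.500000) = -3.375000
  f'(2.500000) = 14.750000
  x_1 = 2.500000 - (-3.375000)/14.750000 = 2.728814
Iteration 2:
  f(2.728814) = 0.404647
  f'(2.728814) = 18.339270
  x_2 = 2.728814 - 0.404647/18.339270 = 2.706749
Iteration 3:
  f(2.706749) = 0.003975
  f'(2.706749) = 17.979471
  x_3 = 2.706749 - 0.003975/17.979471 = 2.706528
Iteration 4:
  f(2.706528) = 0.000000
  f'(2.706528) = 17.975881
  x_4 = 2.706528 - 0.000000/17.975881 = 2.706528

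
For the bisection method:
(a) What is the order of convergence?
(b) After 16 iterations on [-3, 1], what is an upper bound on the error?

(a) Bisection has linear (order 1) convergence; the error is halved each step.

(b) Error bound = (b-a)/2^n = (1 - (-3))/2^{16}
    = 4/2^{16}

(a) 1 (linear); (b) error ≤ 6.10e-05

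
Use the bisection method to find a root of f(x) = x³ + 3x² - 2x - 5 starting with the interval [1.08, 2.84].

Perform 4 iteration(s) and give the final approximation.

f(x) = x³ + 3x² - 2x - 5
Initial interval: [1.08, 2.84]

Iteration 1:
  c_1 = (1.080000 + 2.840000)/2 = 1.960000
  f(c_1) = f(1.960000) = 10.134336
  f(a) × f(c) < 0, new interval: [1.080000, 1.960000]
Iteration 2:
  c_2 = (1.080000 + 1.960000)/2 = 1.520000
  f(c_2) = f(1.520000) = 2.403008
  f(a) × f(c) < 0, new interval: [1.080000, 1.520000]
Iteration 3:
  c_3 = (1.080000 + 1.520000)/2 = 1.300000
  f(c_3) = f(1.300000) = -0.333000
  f(a) × f(c) ≥ 0, new interval: [1.300000, 1.520000]
Iteration 4:
  c_4 = (1.300000 + 1.520000)/2 = 1.410000
  f(c_4) = f(1.410000) = 0.947521
  f(a) × f(c) < 0, new interval: [1.300000, 1.410000]

After 4 iteration(s), the approximation is c_4 = 1.410000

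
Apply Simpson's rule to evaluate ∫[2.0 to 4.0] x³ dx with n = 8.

f(x) = x³
a = 2.0, b = 4.0, n = 8
h = (b - a)/n = 0.250000

Simpson's rule: (h/3)[f(x₀) + 4f(x₁) + 2f(x₂) + ... + f(xₙ)]

x_0 = 2.0000, f(x_0) = 8.000000, coefficient = 1
x_1 = 2.2500, f(x_1) = 11.390625, coefficient = 4
x_2 = 2.5000, f(x_2) = 15.625000, coefficient = 2
x_3 = 2.7500, f(x_3) = 20.796875, coefficient = 4
x_4 = 3.0000, f(x_4) = 27.000000, coefficient = 2
x_5 = 3.2500, f(x_5) = 34.328125, coefficient = 4
x_6 = 3.5000, f(x_6) = 42.875000, coefficient = 2
x_7 = 3.7500, f(x_7) = 52.734375, coefficient = 4
x_8 = 4.0000, f(x_8) = 64.000000, coefficient = 1

I ≈ (0.250000/3) × 720.000000 = 60.000000
Exact value: 60.000000
Error: 0.000000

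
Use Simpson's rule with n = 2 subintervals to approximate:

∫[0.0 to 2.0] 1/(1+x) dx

f(x) = 1/(1+x)
a = 0.0, b = 2.0, n = 2
h = (b - a)/n = 1.000000

Simpson's rule: (h/3)[f(x₀) + 4f(x₁) + 2f(x₂) + ... + f(xₙ)]

x_0 = 0.0000, f(x_0) = 1.000000, coefficient = 1
x_1 = 1.0000, f(x_1) = 0.500000, coefficient = 4
x_2 = 2.0000, f(x_2) = 0.333333, coefficient = 1

I ≈ (1.000000/3) × 3.333333 = 1.111111
Exact value: 1.098612
Error: 0.012499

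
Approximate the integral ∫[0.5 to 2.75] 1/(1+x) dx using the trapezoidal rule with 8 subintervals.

f(x) = 1/(1+x)
a = 0.5, b = 2.75, n = 8
h = (b - a)/n = 0.281250

Trapezoidal rule: (h/2)[f(x₀) + 2f(x₁) + 2f(x₂) + ... + f(xₙ)]

x_0 = 0.5000, f(x_0) = 0.666667, coefficient = 1
x_1 = 0.7812, f(x_1) = 0.561404, coefficient = 2
x_2 = 1.0625, f(x_2) = 0.484848, coefficient = 2
x_3 = 1.3438, f(x_3) = 0.426667, coefficient = 2
x_4 = 1.6250, f(x_4) = 0.380952, coefficient = 2
x_5 = 1.9062, f(x_5) = 0.344086, coefficient = 2
x_6 = 2.1875, f(x_6) = 0.313725, coefficient = 2
x_7 = 2.4688, f(x_7) = 0.288288, coefficient = 2
x_8 = 2.7500, f(x_8) = 0.266667, coefficient = 1

I ≈ (0.281250/2) × 6.533275 = 0.918742
Exact value: 0.916291
Error: 0.002451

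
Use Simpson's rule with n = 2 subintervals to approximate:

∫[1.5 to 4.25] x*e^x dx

f(x) = x*e^x
a = 1.5, b = 4.25, n = 2
h = (b - a)/n = 1.375000

Simpson's rule: (h/3)[f(x₀) + 4f(x₁) + 2f(x₂) + ... + f(xₙ)]

x_0 = 1.5000, f(x_0) = 6.722534, coefficient = 1
x_1 = 2.8750, f(x_1) = 50.960594, coefficient = 4
x_2 = 4.2500, f(x_2) = 297.948002, coefficient = 1

I ≈ (1.375000/3) × 508.512913 = 233.068419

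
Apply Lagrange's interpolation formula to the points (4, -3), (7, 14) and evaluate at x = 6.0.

Lagrange interpolation formula:
P(x) = Σ yᵢ × Lᵢ(x)
where Lᵢ(x) = Π_{j≠i} (x - xⱼ)/(xᵢ - xⱼ)

L_0(6.0) = (6.0 - 7)/(4 - 7) = 0.333333
L_1(6.0) = (6.0 - 4)/(7 - 4) = 0.666667

P(6.0) = (-3)×L_0(6.0) + 14×L_1(6.0)
P(6.0) = 8.333333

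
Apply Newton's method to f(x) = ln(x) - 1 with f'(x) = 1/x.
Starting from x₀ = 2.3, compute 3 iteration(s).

f(x) = ln(x) - 1
f'(x) = 1/x
x₀ = 2.3

Newton-Raphson formula: x_{n+1} = x_n - f(x_n)/f'(x_n)

Iteration 1:
  f(2.300000) = -0.167091
  f'(2.300000) = 0.434783
  x_1 = 2.300000 - (-0.167091)/0.434783 = 2.684309
Iteration 2:
  f(2.684309) = -0.012577
  f'(2.684309) = 0.372535
  x_2 = 2.684309 - (-0.012577)/0.372535 = 2.718069
Iteration 3:
  f(2.718069) = -0.000078
  f'(2.718069) = 0.367908
  x_3 = 2.718069 - (-0.000078)/0.367908 = 2.718282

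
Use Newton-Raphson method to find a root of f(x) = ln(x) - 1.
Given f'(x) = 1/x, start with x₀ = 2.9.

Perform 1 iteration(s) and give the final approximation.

f(x) = ln(x) - 1
f'(x) = 1/x
x₀ = 2.9

Newton-Raphson formula: x_{n+1} = x_n - f(x_n)/f'(x_n)

Iteration 1:
  f(2.900000) = 0.064711
  f'(2.900000) = 0.344828
  x_1 = 2.900000 - 0.064711/0.344828 = 2.712339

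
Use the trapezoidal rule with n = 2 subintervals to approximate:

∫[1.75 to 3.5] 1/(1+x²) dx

f(x) = 1/(1+x²)
a = 1.75, b = 3.5, n = 2
h = (b - a)/n = 0.875000

Trapezoidal rule: (h/2)[f(x₀) + 2f(x₁) + 2f(x₂) + ... + f(xₙ)]

x_0 = 1.7500, f(x_0) = 0.246154, coefficient = 1
x_1 = 2.6250, f(x_1) = 0.126733, coefficient = 2
x_2 = 3.5000, f(x_2) = 0.075472, coefficient = 1

I ≈ (0.875000/2) × 0.575091 = 0.251602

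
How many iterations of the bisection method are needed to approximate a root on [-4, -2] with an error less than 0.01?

We need (b-a)/2^n ≤ 0.01
(-2 - (-4))/2^n ≤ 0.01
2/2^n ≤ 0.01
2^n ≥ 200
n ≥ log₂(200) = 7.64
n ≥ 8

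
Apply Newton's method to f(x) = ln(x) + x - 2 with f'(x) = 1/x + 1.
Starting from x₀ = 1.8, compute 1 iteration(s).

f(x) = ln(x) + x - 2
f'(x) = 1/x + 1
x₀ = 1.8

Newton-Raphson formula: x_{n+1} = x_n - f(x_n)/f'(x_n)

Iteration 1:
  f(1.800000) = 0.387787
  f'(1.800000) = 1.555556
  x_1 = 1.800000 - 0.387787/1.555556 = 1.550709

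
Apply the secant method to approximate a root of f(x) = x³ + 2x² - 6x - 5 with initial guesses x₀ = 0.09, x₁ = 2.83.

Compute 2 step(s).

f(x) = x³ + 2x² - 6x - 5
x₀ = 0.09, x₁ = 2.83

Secant formula: x_{n+1} = x_n - f(x_n)(x_n - x_{n-1})/(f(x_n) - f(x_{n-1}))

Iteration 1:
  f(0.090000) = -5.523071
  f(2.830000) = 16.702987
  x_2 = 2.830000 - 16.702987×(2.830000 - 0.090000)/(16.702987 - (-5.523071))
       = 0.770877
Iteration 2:
  f(2.830000) = 16.702987
  f(0.770877) = -7.978665
  x_3 = 0.770877 - (-7.978665)×(0.770877 - 2.830000)/(-7.978665 - 16.702987)
       = 1.436515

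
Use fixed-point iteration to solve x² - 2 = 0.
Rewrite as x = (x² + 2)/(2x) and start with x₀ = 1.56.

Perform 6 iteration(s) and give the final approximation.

Equation: x² - 2 = 0
Fixed-point form: x = (x² + 2)/(2x)
x₀ = 1.56

x_1 = g(1.560000) = 1.421026
x_2 = g(1.421026) = 1.414230
x_3 = g(1.414230) = 1.414214
x_4 = g(1.414214) = 1.414214
x_5 = g(1.414214) = 1.414214
x_6 = g(1.414214) = 1.414214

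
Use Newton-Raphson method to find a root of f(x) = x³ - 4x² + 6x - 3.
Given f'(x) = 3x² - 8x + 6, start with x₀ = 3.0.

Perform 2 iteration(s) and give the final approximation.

f(x) = x³ - 4x² + 6x - 3
f'(x) = 3x² - 8x + 6
x₀ = 3.0

Newton-Raphson formula: x_{n+1} = x_n - f(x_n)/f'(x_n)

Iteration 1:
  f(3.000000) = 6.000000
  f'(3.000000) = 9.000000
  x_1 = 3.000000 - 6.000000/9.000000 = 2.333333
Iteration 2:
  f(2.333333) = 1.925926
  f'(2.333333) = 3.666667
  x_2 = 2.333333 - 1.925926/3.666667 = 1.808081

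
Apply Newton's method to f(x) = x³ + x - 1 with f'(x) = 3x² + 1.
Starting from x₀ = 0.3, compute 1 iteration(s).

f(x) = x³ + x - 1
f'(x) = 3x² + 1
x₀ = 0.3

Newton-Raphson formula: x_{n+1} = x_n - f(x_n)/f'(x_n)

Iteration 1:
  f(0.300000) = -0.673000
  f'(0.300000) = 1.270000
  x_1 = 0.300000 - (-0.673000)/1.270000 = 0.829921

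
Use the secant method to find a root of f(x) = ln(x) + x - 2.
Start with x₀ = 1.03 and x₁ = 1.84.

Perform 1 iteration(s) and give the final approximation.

f(x) = ln(x) + x - 2
x₀ = 1.03, x₁ = 1.84

Secant formula: x_{n+1} = x_n - f(x_n)(x_n - x_{n-1})/(f(x_n) - f(x_{n-1}))

Iteration 1:
  f(1.030000) = -0.940441
  f(1.840000) = 0.449766
  x_2 = 1.840000 - 0.449766×(1.840000 - 1.030000)/(0.449766 - (-0.940441))
       = 1.577945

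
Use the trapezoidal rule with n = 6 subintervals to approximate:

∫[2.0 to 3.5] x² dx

f(x) = x²
a = 2.0, b = 3.5, n = 6
h = (b - a)/n = 0.250000

Trapezoidal rule: (h/2)[f(x₀) + 2f(x₁) + 2f(x₂) + ... + f(xₙ)]

x_0 = 2.0000, f(x_0) = 4.000000, coefficient = 1
x_1 = 2.2500, f(x_1) = 5.062500, coefficient = 2
x_2 = 2.5000, f(x_2) = 6.250000, coefficient = 2
x_3 = 2.7500, f(x_3) = 7.562500, coefficient = 2
x_4 = 3.0000, f(x_4) = 9.000000, coefficient = 2
x_5 = 3.2500, f(x_5) = 10.562500, coefficient = 2
x_6 = 3.5000, f(x_6) = 12.250000, coefficient = 1

I ≈ (0.250000/2) × 93.125000 = 11.640625
Exact value: 11.625000
Error: 0.015625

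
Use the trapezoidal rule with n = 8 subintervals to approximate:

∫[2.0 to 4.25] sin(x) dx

f(x) = sin(x)
a = 2.0, b = 4.25, n = 8
h = (b - a)/n = 0.281250

Trapezoidal rule: (h/2)[f(x₀) + 2f(x₁) + 2f(x₂) + ... + f(xₙ)]

x_0 = 2.0000, f(x_0) = 0.909297, coefficient = 1
x_1 = 2.2812, f(x_1) = 0.758066, coefficient = 2
x_2 = 2.5625, f(x_2) = 0.547265, coefficient = 2
x_3 = 2.8438, f(x_3) = 0.293459, coefficient = 2
x_4 = 3.1250, f(x_4) = 0.016592, coefficient = 2
x_5 = 3.4062, f(x_5) = -0.261579, coefficient = 2
x_6 = 3.6875, f(x_6) = -0.519194, coefficient = 2
x_7 = 3.9688, f(x_7) = -0.736010, coefficient = 2
x_8 = 4.2500, f(x_8) = -0.894989, coefficient = 1

I ≈ (0.281250/2) × 0.211506 = 0.029743
Exact value: 0.029941
Error: 0.000198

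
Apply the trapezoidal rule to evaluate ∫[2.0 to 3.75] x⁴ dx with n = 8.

f(x) = x⁴
a = 2.0, b = 3.75, n = 8
h = (b - a)/n = 0.218750

Trapezoidal rule: (h/2)[f(x₀) + 2f(x₁) + 2f(x₂) + ... + f(xₙ)]

x_0 = 2.0000, f(x_0) = 16.000000, coefficient = 1
x_1 = 2.2188, f(x_1) = 24.234468, coefficient = 2
x_2 = 2.4375, f(x_2) = 35.300308, coefficient = 2
x_3 = 2.6562, f(x_3) = 49.782395, coefficient = 2
x_4 = 2.8750, f(x_4) = 68.320557, coefficient = 2
x_5 = 3.0938, f(x_5) = 91.609574, coefficient = 2
x_6 = 3.3125, f(x_6) = 120.399185, coefficient = 2
x_7 = 3.5312, f(x_7) = 155.494081, coefficient = 2
x_8 = 3.7500, f(x_8) = 197.753906, coefficient = 1

I ≈ (0.218750/2) × 1304.035042 = 142.628833
Exact value: 141.915430
Error: 0.713403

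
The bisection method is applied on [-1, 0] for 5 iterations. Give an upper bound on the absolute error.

Bisection error bound: |error| ≤ (b-a)/2^n
|error| ≤ (0 - (-1))/2^5 = 1/2^5
|error| ≤ 0.0312500000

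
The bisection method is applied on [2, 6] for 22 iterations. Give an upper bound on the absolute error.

Bisection error bound: |error| ≤ (b-a)/2^n
|error| ≤ (6 - 2)/2^22 = 4/2^22
|error| ≤ 0.0000009537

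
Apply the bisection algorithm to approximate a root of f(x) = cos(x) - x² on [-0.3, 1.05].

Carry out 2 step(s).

f(x) = cos(x) - x²
Initial interval: [-0.3, 1.05]

Iteration 1:
  c_1 = (-0.300000 + 1.050000)/2 = 0.375000
  f(c_1) = f(0.375000) = 0.789883
  f(a) × f(c) ≥ 0, new interval: [0.375000, 1.050000]
Iteration 2:
  c_2 = (0.375000 + 1.050000)/2 = 0.712500
  f(c_2) = f(0.712500) = 0.249074
  f(a) × f(c) ≥ 0, new interval: [0.712500, 1.050000]

After 2 iteration(s), the approximation is c_2 = 0.712500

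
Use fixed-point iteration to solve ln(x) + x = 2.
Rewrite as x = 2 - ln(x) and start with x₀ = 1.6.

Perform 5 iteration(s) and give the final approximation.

Equation: ln(x) + x = 2
Fixed-point form: x = 2 - ln(x)
x₀ = 1.6

x_1 = g(1.600000) = 1.529996
x_2 = g(1.529996) = 1.574735
x_3 = g(1.574735) = 1.545913
x_4 = g(1.545913) = 1.564385
x_5 = g(1.564385) = 1.552507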